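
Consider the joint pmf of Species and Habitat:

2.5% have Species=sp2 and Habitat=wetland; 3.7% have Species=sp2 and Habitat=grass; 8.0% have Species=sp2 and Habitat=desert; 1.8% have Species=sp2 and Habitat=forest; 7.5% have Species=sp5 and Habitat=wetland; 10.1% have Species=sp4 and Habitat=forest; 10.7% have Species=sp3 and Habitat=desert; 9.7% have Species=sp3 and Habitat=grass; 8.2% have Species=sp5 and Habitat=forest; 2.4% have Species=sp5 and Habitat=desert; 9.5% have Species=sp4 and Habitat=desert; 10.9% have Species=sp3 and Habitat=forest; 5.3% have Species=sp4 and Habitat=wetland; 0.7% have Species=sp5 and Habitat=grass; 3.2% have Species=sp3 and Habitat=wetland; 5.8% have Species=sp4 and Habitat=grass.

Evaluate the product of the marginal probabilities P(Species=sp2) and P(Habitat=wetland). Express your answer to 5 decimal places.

P(Species=sp2) = 0.018 + 0.037 + 0.025 + 0.080 = 0.160.
P(Habitat=wetland) = 0.025 + 0.032 + 0.053 + 0.075 = 0.185.
Product: 0.160 × 0.185 = 0.02960.

0.02960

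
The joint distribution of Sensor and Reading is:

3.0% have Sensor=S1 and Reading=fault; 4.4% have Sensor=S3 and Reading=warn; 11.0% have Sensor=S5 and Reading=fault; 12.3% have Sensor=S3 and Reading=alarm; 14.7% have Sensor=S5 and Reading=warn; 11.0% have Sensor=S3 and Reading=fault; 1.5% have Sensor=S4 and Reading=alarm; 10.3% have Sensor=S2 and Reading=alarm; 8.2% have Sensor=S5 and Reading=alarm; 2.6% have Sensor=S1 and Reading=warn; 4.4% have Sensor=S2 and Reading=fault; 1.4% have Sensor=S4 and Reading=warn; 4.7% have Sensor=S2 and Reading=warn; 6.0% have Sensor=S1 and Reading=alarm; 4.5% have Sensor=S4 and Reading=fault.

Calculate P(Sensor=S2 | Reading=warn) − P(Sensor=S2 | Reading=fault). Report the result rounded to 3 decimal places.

0.039

P(Reading=warn) = 0.026 + 0.047 + 0.044 + 0.014 + 0.147 = 0.278; P(Sensor=S2 | Reading=warn) = 0.047/0.278 = 0.1691.
P(Reading=fault) = 0.030 + 0.044 + 0.110 + 0.045 + 0.110 = 0.339; P(Sensor=S2 | Reading=fault) = 0.044/0.339 = 0.1298.
Difference = 0.039.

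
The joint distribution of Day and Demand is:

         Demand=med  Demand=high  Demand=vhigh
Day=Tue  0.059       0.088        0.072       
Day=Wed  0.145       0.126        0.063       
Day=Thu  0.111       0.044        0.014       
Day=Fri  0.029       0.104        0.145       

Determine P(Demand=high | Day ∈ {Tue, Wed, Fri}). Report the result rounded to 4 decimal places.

P(Day=Tue) = 0.059 + 0.088 + 0.072 = 0.219.
P(Day=Wed) = 0.145 + 0.126 + 0.063 = 0.334.
P(Day=Fri) = 0.029 + 0.104 + 0.145 = 0.278.
P(Day ∈ {Tue, Wed, Fri}) = 0.219 + 0.334 + 0.278 = 0.831; P(Demand=high, Day ∈ {Tue, Wed, Fri}) = 0.088 + 0.126 + 0.104 = 0.318.
P(Demand=high | Day ∈ {Tue, Wed, Fri}) = 0.318/0.831 = 0.3827.

0.3827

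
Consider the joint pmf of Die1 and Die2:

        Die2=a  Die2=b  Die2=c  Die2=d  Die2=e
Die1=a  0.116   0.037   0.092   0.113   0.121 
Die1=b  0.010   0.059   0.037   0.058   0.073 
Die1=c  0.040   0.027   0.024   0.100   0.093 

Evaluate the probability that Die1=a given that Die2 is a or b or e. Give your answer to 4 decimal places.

0.4757

P(Die2=a) = 0.116 + 0.010 + 0.040 = 0.166.
P(Die2=b) = 0.037 + 0.059 + 0.027 = 0.123.
P(Die2=e) = 0.121 + 0.073 + 0.093 = 0.287.
P(Die2 ∈ {a, b, e}) = 0.166 + 0.123 + 0.287 = 0.576; P(Die1=a, Die2 ∈ {a, b, e}) = 0.116 + 0.037 + 0.121 = 0.274.
P(Die1=a | Die2 ∈ {a, b, e}) = 0.274/0.576 = 0.4757.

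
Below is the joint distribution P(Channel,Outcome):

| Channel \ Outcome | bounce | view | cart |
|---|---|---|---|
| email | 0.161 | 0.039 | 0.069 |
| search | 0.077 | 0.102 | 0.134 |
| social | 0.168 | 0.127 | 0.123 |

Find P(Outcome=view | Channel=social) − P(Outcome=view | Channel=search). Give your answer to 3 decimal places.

P(Channel=social) = 0.168 + 0.127 + 0.123 = 0.418; P(Outcome=view | Channel=social) = 0.127/0.418 = 0.3038.
P(Channel=search) = 0.077 + 0.102 + 0.134 = 0.313; P(Outcome=view | Channel=search) = 0.102/0.313 = 0.3259.
Difference = -0.022.

-0.022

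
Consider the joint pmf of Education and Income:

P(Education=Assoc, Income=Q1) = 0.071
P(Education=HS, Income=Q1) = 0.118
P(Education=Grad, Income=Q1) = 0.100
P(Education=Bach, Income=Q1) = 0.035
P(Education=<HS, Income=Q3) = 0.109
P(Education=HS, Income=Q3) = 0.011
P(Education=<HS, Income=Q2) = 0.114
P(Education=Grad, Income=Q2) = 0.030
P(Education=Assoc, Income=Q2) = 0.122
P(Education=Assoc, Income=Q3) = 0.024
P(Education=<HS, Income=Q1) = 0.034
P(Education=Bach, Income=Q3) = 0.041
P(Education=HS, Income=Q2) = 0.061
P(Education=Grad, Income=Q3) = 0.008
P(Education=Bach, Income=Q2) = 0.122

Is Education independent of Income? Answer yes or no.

no

P(Education=<HS) = 0.257 and P(Income=Q3) = 0.193, so their product is 0.04960, but P(Education=<HS, Income=Q3) = 0.109. Since these differ, Education and Income are not independent.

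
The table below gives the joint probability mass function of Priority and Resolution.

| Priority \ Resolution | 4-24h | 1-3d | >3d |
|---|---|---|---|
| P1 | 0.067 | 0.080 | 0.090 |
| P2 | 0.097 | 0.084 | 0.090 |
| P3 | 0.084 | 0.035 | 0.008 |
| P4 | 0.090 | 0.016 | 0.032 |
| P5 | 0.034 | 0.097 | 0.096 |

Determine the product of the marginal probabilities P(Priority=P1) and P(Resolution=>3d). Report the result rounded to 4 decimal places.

0.0749

P(Priority=P1) = 0.067 + 0.080 + 0.090 = 0.237.
P(Resolution=>3d) = 0.090 + 0.090 + 0.008 + 0.032 + 0.096 = 0.316.
Product: 0.237 × 0.316 = 0.0749.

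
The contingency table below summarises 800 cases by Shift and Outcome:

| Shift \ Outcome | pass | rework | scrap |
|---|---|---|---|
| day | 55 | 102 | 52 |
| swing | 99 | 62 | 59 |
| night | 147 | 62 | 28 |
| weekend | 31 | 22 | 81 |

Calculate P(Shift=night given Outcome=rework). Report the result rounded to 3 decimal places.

0.250

Total with Outcome=rework: 102 + 62 + 62 + 22 = 248.
P(Shift=night | Outcome=rework) = 62/248 = 0.250.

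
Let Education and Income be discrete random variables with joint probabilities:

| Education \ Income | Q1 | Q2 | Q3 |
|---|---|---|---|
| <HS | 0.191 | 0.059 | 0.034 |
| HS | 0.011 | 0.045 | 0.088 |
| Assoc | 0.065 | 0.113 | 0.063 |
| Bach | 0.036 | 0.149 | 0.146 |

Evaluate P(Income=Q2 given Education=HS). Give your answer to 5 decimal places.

P(Education=HS) = 0.011 + 0.045 + 0.088 = 0.144.
P(Income=Q2 | Education=HS) = 0.045/0.144 = 0.31250.

0.31250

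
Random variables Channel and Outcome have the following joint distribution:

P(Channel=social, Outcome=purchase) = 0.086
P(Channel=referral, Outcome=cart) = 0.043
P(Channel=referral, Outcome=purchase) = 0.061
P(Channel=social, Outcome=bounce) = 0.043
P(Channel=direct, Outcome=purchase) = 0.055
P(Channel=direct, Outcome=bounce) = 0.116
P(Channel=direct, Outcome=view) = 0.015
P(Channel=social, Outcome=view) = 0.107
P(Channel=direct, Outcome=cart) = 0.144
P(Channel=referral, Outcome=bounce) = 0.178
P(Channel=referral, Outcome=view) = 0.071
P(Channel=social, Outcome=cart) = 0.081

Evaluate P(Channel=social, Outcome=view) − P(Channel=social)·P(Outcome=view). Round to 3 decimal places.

0.046

P(Channel=social) = 0.043 + 0.107 + 0.081 + 0.086 = 0.317.
P(Outcome=view) = 0.107 + 0.015 + 0.071 = 0.193.
P(Channel=social, Outcome=view) − P(Channel=social)P(Outcome=view) = 0.107 − 0.317×0.193 = 0.046.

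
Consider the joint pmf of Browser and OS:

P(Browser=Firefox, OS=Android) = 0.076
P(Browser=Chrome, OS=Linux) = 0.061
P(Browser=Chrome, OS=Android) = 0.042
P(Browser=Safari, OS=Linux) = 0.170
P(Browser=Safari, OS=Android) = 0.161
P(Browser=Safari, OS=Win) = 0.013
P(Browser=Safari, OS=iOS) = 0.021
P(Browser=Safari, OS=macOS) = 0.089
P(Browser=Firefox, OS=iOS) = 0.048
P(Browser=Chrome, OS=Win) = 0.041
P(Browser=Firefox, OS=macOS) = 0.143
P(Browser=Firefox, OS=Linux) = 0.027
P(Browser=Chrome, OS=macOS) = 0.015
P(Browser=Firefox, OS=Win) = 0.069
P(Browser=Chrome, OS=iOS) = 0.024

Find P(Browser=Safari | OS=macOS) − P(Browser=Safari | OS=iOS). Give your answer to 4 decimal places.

0.1345

P(OS=macOS) = 0.015 + 0.143 + 0.089 = 0.247; P(Browser=Safari | OS=macOS) = 0.089/0.247 = 0.36032.
P(OS=iOS) = 0.024 + 0.048 + 0.021 = 0.093; P(Browser=Safari | OS=iOS) = 0.021/0.093 = 0.22581.
Difference = 0.1345.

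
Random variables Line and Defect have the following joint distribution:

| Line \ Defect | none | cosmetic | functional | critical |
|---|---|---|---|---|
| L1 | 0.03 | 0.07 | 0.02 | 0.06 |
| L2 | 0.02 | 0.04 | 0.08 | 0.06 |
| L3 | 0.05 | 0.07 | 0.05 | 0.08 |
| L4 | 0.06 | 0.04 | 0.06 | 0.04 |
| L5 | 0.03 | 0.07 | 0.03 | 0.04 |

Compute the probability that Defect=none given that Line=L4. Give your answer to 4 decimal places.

P(Line=L4) = 0.06 + 0.04 + 0.06 + 0.04 = 0.20.
P(Defect=none | Line=L4) = 0.06/0.20 = 0.3000.

0.3000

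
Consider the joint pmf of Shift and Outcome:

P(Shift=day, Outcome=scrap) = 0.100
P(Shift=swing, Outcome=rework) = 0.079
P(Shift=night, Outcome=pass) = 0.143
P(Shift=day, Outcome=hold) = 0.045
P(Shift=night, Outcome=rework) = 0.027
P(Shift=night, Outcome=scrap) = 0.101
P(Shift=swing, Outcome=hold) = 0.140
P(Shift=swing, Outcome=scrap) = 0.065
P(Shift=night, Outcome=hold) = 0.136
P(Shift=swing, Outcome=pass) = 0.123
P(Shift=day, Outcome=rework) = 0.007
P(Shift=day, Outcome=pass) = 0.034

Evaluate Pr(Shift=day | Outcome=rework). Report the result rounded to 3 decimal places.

0.062

P(Outcome=rework) = 0.007 + 0.079 + 0.027 = 0.113.
P(Shift=day | Outcome=rework) = 0.007/0.113 = 0.062.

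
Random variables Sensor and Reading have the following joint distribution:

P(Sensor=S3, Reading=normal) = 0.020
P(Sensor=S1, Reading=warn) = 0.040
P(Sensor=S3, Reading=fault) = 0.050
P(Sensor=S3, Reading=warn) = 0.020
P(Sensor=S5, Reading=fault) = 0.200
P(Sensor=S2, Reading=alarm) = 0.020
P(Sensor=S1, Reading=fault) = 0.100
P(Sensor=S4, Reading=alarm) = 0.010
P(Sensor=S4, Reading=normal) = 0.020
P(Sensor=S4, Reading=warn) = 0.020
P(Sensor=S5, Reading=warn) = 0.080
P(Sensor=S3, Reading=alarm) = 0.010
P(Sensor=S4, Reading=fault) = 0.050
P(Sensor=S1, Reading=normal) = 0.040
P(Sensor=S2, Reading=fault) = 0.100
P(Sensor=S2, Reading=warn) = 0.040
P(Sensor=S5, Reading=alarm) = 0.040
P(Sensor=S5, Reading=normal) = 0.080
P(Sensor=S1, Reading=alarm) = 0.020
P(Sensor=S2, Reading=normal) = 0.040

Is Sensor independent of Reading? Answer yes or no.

yes

Every cell satisfies P(Sensor,Reading) = P(Sensor)·P(Reading). For instance P(Sensor=S3) = 0.100, P(Reading=fault) = 0.500, and 0.100×0.500 = 0.050 matches the joint entry. So Sensor and Reading are independent.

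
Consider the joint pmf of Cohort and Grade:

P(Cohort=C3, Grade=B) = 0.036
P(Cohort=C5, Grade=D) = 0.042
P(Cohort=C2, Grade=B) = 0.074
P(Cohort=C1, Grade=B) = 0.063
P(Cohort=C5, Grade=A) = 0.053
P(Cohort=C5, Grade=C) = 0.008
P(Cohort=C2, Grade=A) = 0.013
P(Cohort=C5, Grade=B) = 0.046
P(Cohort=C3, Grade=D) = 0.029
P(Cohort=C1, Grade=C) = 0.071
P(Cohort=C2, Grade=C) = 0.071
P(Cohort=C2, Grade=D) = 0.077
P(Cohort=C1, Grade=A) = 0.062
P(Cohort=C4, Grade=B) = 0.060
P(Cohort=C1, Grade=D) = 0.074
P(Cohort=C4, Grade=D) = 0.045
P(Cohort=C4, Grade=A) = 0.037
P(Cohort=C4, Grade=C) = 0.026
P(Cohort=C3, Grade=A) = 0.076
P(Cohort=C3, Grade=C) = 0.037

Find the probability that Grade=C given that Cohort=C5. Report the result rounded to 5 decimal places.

0.05369

P(Cohort=C5) = 0.053 + 0.046 + 0.008 + 0.042 = 0.149.
P(Grade=C | Cohort=C5) = 0.008/0.149 = 0.05369.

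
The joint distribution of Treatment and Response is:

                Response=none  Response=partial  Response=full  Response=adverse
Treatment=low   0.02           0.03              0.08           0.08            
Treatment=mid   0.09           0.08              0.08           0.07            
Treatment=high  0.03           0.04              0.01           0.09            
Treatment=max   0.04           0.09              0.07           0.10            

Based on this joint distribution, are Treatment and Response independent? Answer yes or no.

no

P(Treatment=mid) = 0.32 and P(Response=adverse) = 0.34, so their product is 0.1088, but P(Treatment=mid, Response=adverse) = 0.07. Since these differ, Treatment and Response are not independent.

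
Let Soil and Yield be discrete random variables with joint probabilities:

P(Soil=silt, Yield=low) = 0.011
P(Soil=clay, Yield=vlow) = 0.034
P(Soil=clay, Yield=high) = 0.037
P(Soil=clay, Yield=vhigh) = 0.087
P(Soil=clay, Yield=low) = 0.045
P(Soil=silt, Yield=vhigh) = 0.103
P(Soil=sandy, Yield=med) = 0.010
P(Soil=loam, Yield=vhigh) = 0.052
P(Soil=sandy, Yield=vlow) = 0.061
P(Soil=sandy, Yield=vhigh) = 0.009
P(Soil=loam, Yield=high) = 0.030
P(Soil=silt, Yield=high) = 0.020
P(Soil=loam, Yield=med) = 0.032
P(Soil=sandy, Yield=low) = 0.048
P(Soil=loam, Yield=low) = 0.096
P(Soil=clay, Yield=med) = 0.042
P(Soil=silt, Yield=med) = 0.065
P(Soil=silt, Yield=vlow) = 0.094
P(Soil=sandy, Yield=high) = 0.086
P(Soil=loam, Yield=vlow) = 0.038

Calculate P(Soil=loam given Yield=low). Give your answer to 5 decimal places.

0.48000

P(Yield=low) = 0.048 + 0.096 + 0.045 + 0.011 = 0.200.
P(Soil=loam | Yield=low) = 0.096/0.200 = 0.48000.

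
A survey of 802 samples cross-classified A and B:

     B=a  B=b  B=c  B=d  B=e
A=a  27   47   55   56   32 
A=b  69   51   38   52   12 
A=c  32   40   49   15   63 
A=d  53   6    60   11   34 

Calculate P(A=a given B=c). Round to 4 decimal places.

0.2723

Total with B=c: 55 + 38 + 49 + 60 = 202.
P(A=a | B=c) = 55/202 = 0.2723.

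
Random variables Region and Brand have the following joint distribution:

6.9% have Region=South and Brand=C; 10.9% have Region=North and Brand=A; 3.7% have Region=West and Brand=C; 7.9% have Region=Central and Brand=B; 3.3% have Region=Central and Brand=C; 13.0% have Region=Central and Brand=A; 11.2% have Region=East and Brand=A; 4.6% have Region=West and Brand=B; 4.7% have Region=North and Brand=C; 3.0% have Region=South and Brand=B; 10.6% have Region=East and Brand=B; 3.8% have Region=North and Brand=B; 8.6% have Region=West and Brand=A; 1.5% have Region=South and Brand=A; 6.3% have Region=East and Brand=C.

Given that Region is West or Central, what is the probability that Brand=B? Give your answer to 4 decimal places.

P(Region=West) = 0.086 + 0.046 + 0.037 = 0.169.
P(Region=Central) = 0.130 + 0.079 + 0.033 = 0.242.
P(Region ∈ {West, Central}) = 0.169 + 0.242 = 0.411; P(Brand=B, Region ∈ {West, Central}) = 0.046 + 0.079 = 0.125.
P(Brand=B | Region ∈ {West, Central}) = 0.125/0.411 = 0.3041.

0.3041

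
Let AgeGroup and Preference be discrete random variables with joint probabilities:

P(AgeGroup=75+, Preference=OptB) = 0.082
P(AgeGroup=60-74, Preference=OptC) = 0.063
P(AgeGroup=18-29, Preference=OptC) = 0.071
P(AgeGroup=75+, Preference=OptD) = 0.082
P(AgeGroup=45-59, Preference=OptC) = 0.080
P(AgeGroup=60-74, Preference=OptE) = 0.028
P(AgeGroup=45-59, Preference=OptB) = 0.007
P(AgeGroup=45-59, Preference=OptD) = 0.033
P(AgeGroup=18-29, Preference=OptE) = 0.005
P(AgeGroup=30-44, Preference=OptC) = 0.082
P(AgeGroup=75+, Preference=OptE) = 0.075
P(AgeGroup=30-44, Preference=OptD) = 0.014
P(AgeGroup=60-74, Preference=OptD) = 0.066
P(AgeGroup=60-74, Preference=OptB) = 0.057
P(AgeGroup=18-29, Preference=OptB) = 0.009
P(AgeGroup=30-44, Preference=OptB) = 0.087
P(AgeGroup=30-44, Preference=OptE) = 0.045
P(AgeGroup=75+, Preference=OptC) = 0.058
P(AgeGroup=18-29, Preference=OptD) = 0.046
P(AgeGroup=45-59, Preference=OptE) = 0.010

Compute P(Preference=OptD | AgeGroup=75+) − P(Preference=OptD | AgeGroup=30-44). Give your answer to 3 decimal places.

P(AgeGroup=75+) = 0.082 + 0.058 + 0.082 + 0.075 = 0.297; P(Preference=OptD | AgeGroup=75+) = 0.082/0.297 = 0.2761.
P(AgeGroup=30-44) = 0.087 + 0.082 + 0.014 + 0.045 = 0.228; P(Preference=OptD | AgeGroup=30-44) = 0.014/0.228 = 0.0614.
Difference = 0.215.

0.215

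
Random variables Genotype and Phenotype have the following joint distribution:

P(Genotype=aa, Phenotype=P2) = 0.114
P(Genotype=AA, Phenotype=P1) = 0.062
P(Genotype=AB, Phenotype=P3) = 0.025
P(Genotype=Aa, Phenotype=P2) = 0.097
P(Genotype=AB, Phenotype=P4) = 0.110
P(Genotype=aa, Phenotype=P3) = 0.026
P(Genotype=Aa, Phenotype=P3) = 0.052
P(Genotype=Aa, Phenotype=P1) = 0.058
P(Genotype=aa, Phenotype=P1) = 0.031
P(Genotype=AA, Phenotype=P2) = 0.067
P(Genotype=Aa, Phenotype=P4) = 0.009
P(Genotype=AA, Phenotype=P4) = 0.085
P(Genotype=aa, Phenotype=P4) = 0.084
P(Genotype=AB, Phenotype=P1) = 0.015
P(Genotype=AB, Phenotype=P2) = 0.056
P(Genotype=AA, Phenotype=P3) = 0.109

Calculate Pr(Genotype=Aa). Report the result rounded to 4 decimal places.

P(Genotype=Aa) = 0.058 + 0.097 + 0.052 + 0.009 = 0.216.

0.2160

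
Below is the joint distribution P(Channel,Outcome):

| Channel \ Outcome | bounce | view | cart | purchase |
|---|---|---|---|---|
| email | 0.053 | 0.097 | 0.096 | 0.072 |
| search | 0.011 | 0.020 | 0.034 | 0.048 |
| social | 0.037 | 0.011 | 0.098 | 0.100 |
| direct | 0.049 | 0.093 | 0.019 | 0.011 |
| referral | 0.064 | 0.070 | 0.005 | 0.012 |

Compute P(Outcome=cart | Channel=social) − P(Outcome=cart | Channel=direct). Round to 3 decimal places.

0.288

P(Channel=social) = 0.037 + 0.011 + 0.098 + 0.100 = 0.246; P(Outcome=cart | Channel=social) = 0.098/0.246 = 0.3984.
P(Channel=direct) = 0.049 + 0.093 + 0.019 + 0.011 = 0.172; P(Outcome=cart | Channel=direct) = 0.019/0.172 = 0.1105.
Difference = 0.288.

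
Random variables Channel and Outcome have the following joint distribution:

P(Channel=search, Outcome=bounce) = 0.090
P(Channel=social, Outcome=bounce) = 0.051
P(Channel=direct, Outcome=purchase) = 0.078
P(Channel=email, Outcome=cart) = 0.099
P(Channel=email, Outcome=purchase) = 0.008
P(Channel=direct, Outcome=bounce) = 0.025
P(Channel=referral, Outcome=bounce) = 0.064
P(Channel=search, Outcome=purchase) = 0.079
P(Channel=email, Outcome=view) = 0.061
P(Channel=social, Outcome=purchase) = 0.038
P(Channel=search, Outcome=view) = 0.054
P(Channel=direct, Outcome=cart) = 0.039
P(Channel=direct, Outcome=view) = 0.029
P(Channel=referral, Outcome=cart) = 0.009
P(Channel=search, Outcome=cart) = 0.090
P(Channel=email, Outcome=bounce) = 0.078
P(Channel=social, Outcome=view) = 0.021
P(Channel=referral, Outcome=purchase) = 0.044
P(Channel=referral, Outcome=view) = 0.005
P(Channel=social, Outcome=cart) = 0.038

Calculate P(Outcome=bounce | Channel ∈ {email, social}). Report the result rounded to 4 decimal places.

P(Channel=email) = 0.078 + 0.061 + 0.099 + 0.008 = 0.246.
P(Channel=social) = 0.051 + 0.021 + 0.038 + 0.038 = 0.148.
P(Channel ∈ {email, social}) = 0.246 + 0.148 = 0.394; P(Outcome=bounce, Channel ∈ {email, social}) = 0.078 + 0.051 = 0.129.
P(Outcome=bounce | Channel ∈ {email, social}) = 0.129/0.394 = 0.3274.

0.3274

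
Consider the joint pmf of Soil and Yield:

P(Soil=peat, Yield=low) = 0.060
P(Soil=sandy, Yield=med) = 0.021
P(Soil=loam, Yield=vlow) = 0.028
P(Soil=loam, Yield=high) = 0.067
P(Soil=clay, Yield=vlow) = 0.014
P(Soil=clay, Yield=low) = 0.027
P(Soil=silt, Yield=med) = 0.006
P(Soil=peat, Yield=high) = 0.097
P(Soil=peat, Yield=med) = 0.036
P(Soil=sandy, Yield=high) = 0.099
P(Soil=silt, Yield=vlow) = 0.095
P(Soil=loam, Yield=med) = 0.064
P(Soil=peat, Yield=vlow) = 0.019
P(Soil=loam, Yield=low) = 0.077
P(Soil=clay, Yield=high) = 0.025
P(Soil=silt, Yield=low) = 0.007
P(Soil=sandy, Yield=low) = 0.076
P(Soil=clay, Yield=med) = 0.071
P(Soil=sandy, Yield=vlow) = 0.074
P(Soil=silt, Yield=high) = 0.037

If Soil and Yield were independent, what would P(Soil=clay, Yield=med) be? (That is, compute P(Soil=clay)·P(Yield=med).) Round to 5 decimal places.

0.02713

P(Soil=clay) = 0.014 + 0.027 + 0.071 + 0.025 = 0.137.
P(Yield=med) = 0.021 + 0.064 + 0.071 + 0.006 + 0.036 = 0.198.
Product: 0.137 × 0.198 = 0.02713.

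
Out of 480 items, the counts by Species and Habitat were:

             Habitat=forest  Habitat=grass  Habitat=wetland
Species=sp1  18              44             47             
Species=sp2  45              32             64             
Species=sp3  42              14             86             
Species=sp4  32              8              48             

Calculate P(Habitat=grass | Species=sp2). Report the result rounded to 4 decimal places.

Total with Species=sp2: 45 + 32 + 64 = 141.
P(Habitat=grass | Species=sp2) = 32/141 = 0.2270.

0.2270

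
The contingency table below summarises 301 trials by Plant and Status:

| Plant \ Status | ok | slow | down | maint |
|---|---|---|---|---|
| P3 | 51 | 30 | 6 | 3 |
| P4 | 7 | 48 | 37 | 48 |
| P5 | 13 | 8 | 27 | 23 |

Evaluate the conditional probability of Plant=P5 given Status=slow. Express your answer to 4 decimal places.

0.0930

Total with Status=slow: 30 + 48 + 8 = 86.
P(Plant=P5 | Status=slow) = 8/86 = 0.0930.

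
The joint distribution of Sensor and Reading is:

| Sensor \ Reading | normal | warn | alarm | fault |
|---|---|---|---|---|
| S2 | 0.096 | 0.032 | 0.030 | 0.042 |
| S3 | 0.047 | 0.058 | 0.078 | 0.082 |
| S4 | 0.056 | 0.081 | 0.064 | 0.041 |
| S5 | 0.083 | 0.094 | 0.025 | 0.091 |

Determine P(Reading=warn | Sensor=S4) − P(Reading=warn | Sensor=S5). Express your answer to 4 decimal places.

P(Sensor=S4) = 0.056 + 0.081 + 0.064 + 0.041 = 0.242; P(Reading=warn | Sensor=S4) = 0.081/0.242 = 0.33471.
P(Sensor=S5) = 0.083 + 0.094 + 0.025 + 0.091 = 0.293; P(Reading=warn | Sensor=S5) = 0.094/0.293 = 0.32082.
Difference = 0.0139.

0.0139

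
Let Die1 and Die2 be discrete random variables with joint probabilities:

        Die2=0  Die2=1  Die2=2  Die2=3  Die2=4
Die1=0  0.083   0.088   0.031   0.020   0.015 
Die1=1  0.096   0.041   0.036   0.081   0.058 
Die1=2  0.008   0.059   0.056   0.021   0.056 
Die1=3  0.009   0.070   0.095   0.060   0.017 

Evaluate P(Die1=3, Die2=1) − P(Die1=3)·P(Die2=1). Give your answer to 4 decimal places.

0.0052

P(Die1=3) = 0.009 + 0.070 + 0.095 + 0.060 + 0.017 = 0.251.
P(Die2=1) = 0.088 + 0.041 + 0.059 + 0.070 = 0.258.
P(Die1=3, Die2=1) − P(Die1=3)P(Die2=1) = 0.070 − 0.251×0.258 = 0.0052.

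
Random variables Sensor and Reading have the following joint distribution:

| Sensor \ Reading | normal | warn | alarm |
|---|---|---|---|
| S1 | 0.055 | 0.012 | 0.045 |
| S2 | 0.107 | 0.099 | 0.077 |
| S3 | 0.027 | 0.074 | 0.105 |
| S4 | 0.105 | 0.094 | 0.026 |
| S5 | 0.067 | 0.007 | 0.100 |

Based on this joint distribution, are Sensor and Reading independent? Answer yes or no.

no

P(Sensor=S4) = 0.225 and P(Reading=alarm) = 0.353, so their product is 0.07943, but P(Sensor=S4, Reading=alarm) = 0.026. Since these differ, Sensor and Reading are not independent.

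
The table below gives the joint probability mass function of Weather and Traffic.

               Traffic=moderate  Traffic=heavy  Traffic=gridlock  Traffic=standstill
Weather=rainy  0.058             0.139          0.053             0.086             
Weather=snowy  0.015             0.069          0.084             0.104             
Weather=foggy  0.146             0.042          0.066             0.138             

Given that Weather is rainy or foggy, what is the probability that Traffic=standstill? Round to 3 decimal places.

0.308

P(Weather=rainy) = 0.058 + 0.139 + 0.053 + 0.086 = 0.336.
P(Weather=foggy) = 0.146 + 0.042 + 0.066 + 0.138 = 0.392.
P(Weather ∈ {rainy, foggy}) = 0.336 + 0.392 = 0.728; P(Traffic=standstill, Weather ∈ {rainy, foggy}) = 0.086 + 0.138 = 0.224.
P(Traffic=standstill | Weather ∈ {rainy, foggy}) = 0.224/0.728 = 0.308.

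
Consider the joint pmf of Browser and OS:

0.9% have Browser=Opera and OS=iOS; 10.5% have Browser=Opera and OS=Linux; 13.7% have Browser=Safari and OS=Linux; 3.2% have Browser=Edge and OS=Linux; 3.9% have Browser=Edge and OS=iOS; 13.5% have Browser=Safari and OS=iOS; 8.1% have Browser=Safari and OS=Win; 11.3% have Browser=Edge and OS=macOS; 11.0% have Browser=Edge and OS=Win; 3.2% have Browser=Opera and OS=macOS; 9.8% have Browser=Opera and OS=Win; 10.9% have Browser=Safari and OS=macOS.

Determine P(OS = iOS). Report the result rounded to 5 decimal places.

P(OS=iOS) = 0.135 + 0.039 + 0.009 = 0.183.

0.18300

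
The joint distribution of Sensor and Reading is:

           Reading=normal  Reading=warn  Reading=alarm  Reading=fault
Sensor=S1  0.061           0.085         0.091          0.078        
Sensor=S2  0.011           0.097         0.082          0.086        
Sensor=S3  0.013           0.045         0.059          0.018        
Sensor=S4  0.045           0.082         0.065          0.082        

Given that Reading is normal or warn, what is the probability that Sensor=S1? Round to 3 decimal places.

P(Reading=normal) = 0.061 + 0.011 + 0.013 + 0.045 = 0.130.
P(Reading=warn) = 0.085 + 0.097 + 0.045 + 0.082 = 0.309.
P(Reading ∈ {normal, warn}) = 0.130 + 0.309 = 0.439; P(Sensor=S1, Reading ∈ {normal, warn}) = 0.061 + 0.085 = 0.146.
P(Sensor=S1 | Reading ∈ {normal, warn}) = 0.146/0.439 = 0.333.

0.333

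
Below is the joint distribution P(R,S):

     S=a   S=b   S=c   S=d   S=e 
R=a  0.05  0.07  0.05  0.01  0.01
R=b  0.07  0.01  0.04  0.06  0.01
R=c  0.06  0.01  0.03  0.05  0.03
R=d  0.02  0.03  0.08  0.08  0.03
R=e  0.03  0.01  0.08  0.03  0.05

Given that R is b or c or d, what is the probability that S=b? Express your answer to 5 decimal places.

P(R=b) = 0.07 + 0.01 + 0.04 + 0.06 + 0.01 = 0.19.
P(R=c) = 0.06 + 0.01 + 0.03 + 0.05 + 0.03 = 0.18.
P(R=d) = 0.02 + 0.03 + 0.08 + 0.08 + 0.03 = 0.24.
P(R ∈ {b, c, d}) = 0.19 + 0.18 + 0.24 = 0.61; P(S=b, R ∈ {b, c, d}) = 0.01 + 0.01 + 0.03 = 0.05.
P(S=b | R ∈ {b, c, d}) = 0.05/0.61 = 0.08197.

0.08197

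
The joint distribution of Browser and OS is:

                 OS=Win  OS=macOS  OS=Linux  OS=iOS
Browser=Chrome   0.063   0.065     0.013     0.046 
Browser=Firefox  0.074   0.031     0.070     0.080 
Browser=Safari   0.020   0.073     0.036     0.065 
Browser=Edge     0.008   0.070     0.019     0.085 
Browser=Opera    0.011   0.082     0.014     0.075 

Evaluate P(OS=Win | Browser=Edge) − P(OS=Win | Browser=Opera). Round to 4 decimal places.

P(Browser=Edge) = 0.008 + 0.070 + 0.019 + 0.085 = 0.182; P(OS=Win | Browser=Edge) = 0.008/0.182 = 0.04396.
P(Browser=Opera) = 0.011 + 0.082 + 0.014 + 0.075 = 0.182; P(OS=Win | Browser=Opera) = 0.011/0.182 = 0.06044.
Difference = -0.0165.

-0.0165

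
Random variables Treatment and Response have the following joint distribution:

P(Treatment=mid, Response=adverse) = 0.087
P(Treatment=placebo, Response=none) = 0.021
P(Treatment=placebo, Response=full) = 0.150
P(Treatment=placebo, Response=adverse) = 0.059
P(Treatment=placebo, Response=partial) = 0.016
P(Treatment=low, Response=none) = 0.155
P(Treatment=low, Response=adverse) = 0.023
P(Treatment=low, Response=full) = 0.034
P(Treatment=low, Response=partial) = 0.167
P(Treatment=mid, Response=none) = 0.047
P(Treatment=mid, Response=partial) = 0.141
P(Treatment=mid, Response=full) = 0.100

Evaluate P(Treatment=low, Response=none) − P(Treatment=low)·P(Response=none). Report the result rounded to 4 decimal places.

P(Treatment=low) = 0.155 + 0.167 + 0.034 + 0.023 = 0.379.
P(Response=none) = 0.021 + 0.155 + 0.047 = 0.223.
P(Treatment=low, Response=none) − P(Treatment=low)P(Response=none) = 0.155 − 0.379×0.223 = 0.0705.

0.0705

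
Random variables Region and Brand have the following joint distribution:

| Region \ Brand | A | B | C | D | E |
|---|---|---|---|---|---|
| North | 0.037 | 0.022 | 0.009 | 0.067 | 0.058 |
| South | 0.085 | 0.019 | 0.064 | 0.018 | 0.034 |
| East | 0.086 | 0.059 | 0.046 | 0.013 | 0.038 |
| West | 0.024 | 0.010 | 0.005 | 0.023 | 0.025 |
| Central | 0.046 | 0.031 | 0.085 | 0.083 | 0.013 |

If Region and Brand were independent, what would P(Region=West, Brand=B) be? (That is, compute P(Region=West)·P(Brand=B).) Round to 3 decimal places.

P(Region=West) = 0.024 + 0.010 + 0.005 + 0.023 + 0.025 = 0.087.
P(Brand=B) = 0.022 + 0.019 + 0.059 + 0.010 + 0.031 = 0.141.
Product: 0.087 × 0.141 = 0.012.

0.012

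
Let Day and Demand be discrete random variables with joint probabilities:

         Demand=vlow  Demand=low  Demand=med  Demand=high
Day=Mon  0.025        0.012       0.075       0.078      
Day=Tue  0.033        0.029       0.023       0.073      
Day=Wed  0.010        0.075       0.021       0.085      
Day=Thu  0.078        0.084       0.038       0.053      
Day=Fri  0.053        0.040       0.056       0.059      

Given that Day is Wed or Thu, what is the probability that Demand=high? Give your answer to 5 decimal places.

P(Day=Wed) = 0.010 + 0.075 + 0.021 + 0.085 = 0.191.
P(Day=Thu) = 0.078 + 0.084 + 0.038 + 0.053 = 0.253.
P(Day ∈ {Wed, Thu}) = 0.191 + 0.253 = 0.444; P(Demand=high, Day ∈ {Wed, Thu}) = 0.085 + 0.053 = 0.138.
P(Demand=high | Day ∈ {Wed, Thu}) = 0.138/0.444 = 0.31081.

0.31081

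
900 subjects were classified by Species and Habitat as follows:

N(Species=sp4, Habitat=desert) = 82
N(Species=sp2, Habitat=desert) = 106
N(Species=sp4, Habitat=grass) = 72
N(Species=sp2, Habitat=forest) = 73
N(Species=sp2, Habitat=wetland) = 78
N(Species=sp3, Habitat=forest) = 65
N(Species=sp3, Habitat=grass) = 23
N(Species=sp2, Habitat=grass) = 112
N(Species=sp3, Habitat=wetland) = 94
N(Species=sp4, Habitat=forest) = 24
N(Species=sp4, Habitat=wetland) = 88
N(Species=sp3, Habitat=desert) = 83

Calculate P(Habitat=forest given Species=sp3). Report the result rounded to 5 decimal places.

Total with Species=sp3: 65 + 23 + 94 + 83 = 265.
P(Habitat=forest | Species=sp3) = 65/265 = 0.24528.

0.24528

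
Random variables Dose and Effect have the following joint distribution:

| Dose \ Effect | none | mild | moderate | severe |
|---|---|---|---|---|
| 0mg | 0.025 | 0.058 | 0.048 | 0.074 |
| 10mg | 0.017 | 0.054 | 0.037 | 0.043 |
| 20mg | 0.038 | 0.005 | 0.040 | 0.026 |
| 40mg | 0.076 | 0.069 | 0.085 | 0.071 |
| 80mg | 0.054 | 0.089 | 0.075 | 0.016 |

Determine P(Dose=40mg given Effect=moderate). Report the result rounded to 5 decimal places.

P(Effect=moderate) = 0.048 + 0.037 + 0.040 + 0.085 + 0.075 = 0.285.
P(Dose=40mg | Effect=moderate) = 0.085/0.285 = 0.29825.

0.29825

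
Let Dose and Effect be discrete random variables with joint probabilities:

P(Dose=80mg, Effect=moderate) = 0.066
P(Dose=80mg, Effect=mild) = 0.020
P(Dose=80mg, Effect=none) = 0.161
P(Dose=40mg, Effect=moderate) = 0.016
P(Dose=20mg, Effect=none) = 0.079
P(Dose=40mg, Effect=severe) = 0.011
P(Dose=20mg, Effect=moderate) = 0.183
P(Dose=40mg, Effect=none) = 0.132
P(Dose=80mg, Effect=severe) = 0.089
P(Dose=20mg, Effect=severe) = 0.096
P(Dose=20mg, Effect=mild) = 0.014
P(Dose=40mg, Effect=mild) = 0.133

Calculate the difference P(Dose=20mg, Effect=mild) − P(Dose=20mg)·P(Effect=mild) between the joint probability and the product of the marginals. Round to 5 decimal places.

-0.04812

P(Dose=20mg) = 0.079 + 0.014 + 0.183 + 0.096 = 0.372.
P(Effect=mild) = 0.014 + 0.133 + 0.020 = 0.167.
P(Dose=20mg, Effect=mild) − P(Dose=20mg)P(Effect=mild) = 0.014 − 0.372×0.167 = -0.04812.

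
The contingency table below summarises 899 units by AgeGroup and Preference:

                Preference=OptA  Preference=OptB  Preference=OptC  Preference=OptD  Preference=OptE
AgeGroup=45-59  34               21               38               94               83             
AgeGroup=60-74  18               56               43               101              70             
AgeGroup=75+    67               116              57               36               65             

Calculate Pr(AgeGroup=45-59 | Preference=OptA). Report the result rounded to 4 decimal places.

0.2857

Total with Preference=OptA: 34 + 18 + 67 = 119.
P(AgeGroup=45-59 | Preference=OptA) = 34/119 = 0.2857.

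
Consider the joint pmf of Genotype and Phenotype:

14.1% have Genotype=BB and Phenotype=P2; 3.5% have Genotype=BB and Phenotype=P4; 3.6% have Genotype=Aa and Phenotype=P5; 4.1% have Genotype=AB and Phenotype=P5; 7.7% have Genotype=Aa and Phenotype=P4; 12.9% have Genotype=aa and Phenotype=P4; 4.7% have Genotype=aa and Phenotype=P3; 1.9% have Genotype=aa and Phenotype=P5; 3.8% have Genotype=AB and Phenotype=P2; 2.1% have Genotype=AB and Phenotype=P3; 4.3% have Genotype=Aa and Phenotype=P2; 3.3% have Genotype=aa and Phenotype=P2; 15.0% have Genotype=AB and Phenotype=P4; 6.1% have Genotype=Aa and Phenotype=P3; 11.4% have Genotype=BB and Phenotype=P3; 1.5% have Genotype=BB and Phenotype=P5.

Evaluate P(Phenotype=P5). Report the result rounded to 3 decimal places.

0.111

P(Phenotype=P5) = 0.036 + 0.019 + 0.041 + 0.015 = 0.111.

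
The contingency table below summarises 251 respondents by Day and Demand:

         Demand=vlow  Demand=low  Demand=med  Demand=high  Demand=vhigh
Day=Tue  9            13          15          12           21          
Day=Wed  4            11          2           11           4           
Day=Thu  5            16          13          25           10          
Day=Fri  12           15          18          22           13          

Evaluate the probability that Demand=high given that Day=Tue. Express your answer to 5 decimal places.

Total with Day=Tue: 9 + 13 + 15 + 12 + 21 = 70.
P(Demand=high | Day=Tue) = 12/70 = 0.17143.

0.17143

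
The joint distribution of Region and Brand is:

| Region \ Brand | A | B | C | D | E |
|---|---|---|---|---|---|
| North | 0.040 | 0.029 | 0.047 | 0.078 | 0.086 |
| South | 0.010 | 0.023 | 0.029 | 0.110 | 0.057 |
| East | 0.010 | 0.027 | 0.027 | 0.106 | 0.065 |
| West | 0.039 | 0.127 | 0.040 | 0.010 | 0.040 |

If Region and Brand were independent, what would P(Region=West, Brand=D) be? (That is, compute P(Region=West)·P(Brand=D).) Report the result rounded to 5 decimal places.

P(Region=West) = 0.039 + 0.127 + 0.040 + 0.010 + 0.040 = 0.256.
P(Brand=D) = 0.078 + 0.110 + 0.106 + 0.010 = 0.304.
Product: 0.256 × 0.304 = 0.07782.

0.07782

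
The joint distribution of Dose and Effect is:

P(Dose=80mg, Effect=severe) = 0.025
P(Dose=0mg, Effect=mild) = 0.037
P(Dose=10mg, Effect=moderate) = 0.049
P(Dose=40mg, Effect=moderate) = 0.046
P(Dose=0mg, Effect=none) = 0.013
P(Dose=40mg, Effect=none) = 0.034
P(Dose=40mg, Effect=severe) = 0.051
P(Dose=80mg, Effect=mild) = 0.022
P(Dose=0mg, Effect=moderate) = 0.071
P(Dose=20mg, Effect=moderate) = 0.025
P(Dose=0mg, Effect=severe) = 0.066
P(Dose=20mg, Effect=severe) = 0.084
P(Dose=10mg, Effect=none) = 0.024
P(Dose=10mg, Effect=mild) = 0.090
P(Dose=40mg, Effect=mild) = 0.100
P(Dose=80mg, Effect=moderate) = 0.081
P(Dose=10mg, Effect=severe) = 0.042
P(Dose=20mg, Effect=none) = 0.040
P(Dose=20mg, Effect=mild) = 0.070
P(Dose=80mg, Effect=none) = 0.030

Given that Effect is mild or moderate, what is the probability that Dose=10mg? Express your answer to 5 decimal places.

P(Effect=mild) = 0.037 + 0.090 + 0.070 + 0.100 + 0.022 = 0.319.
P(Effect=moderate) = 0.071 + 0.049 + 0.025 + 0.046 + 0.081 = 0.272.
P(Effect ∈ {mild, moderate}) = 0.319 + 0.272 = 0.591; P(Dose=10mg, Effect ∈ {mild, moderate}) = 0.090 + 0.049 = 0.139.
P(Dose=10mg | Effect ∈ {mild, moderate}) = 0.139/0.591 = 0.23519.

0.23519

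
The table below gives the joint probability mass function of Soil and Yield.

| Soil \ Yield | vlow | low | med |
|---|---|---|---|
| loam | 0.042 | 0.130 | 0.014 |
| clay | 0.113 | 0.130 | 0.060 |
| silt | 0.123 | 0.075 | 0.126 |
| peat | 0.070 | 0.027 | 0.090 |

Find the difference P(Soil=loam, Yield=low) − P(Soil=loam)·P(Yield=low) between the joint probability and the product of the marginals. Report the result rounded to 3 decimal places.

0.063

P(Soil=loam) = 0.042 + 0.130 + 0.014 = 0.186.
P(Yield=low) = 0.130 + 0.130 + 0.075 + 0.027 = 0.362.
P(Soil=loam, Yield=low) − P(Soil=loam)P(Yield=low) = 0.130 − 0.186×0.362 = 0.063.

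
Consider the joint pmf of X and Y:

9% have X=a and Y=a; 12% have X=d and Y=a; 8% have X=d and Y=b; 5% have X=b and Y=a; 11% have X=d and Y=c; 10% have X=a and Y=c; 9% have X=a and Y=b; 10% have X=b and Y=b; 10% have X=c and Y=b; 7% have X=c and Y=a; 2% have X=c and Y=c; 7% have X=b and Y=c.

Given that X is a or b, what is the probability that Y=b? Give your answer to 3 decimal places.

P(X=a) = 0.09 + 0.09 + 0.10 = 0.28.
P(X=b) = 0.05 + 0.10 + 0.07 = 0.22.
P(X ∈ {a, b}) = 0.28 + 0.22 = 0.50; P(Y=b, X ∈ {a, b}) = 0.09 + 0.10 = 0.19.
P(Y=b | X ∈ {a, b}) = 0.19/0.50 = 0.380.

0.380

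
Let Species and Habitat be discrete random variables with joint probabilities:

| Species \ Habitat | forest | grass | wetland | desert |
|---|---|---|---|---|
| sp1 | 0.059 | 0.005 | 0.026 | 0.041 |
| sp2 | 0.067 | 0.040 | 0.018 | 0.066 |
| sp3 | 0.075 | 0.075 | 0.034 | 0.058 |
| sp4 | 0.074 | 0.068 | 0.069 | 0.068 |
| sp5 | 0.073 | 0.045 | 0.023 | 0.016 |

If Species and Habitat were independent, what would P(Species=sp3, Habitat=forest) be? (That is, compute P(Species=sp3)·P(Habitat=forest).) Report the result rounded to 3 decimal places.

0.084

P(Species=sp3) = 0.075 + 0.075 + 0.034 + 0.058 = 0.242.
P(Habitat=forest) = 0.059 + 0.067 + 0.075 + 0.074 + 0.073 = 0.348.
Product: 0.242 × 0.348 = 0.084.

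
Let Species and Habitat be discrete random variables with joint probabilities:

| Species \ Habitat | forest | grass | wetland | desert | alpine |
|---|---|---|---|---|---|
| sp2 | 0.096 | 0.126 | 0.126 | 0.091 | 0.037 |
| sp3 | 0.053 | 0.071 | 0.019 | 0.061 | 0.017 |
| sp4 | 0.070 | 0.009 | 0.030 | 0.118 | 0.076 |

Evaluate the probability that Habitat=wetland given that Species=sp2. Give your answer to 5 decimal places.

P(Species=sp2) = 0.096 + 0.126 + 0.126 + 0.091 + 0.037 = 0.476.
P(Habitat=wetland | Species=sp2) = 0.126/0.476 = 0.26471.

0.26471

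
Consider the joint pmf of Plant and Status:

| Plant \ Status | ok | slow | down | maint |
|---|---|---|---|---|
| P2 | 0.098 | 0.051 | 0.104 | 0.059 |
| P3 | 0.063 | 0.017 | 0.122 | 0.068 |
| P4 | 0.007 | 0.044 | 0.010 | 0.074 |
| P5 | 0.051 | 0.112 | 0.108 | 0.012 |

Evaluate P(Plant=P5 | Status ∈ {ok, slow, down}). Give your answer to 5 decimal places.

0.34435

P(Status=ok) = 0.098 + 0.063 + 0.007 + 0.051 = 0.219.
P(Status=slow) = 0.051 + 0.017 + 0.044 + 0.112 = 0.224.
P(Status=down) = 0.104 + 0.122 + 0.010 + 0.108 = 0.344.
P(Status ∈ {ok, slow, down}) = 0.219 + 0.224 + 0.344 = 0.787; P(Plant=P5, Status ∈ {ok, slow, down}) = 0.051 + 0.112 + 0.108 = 0.271.
P(Plant=P5 | Status ∈ {ok, slow, down}) = 0.271/0.787 = 0.34435.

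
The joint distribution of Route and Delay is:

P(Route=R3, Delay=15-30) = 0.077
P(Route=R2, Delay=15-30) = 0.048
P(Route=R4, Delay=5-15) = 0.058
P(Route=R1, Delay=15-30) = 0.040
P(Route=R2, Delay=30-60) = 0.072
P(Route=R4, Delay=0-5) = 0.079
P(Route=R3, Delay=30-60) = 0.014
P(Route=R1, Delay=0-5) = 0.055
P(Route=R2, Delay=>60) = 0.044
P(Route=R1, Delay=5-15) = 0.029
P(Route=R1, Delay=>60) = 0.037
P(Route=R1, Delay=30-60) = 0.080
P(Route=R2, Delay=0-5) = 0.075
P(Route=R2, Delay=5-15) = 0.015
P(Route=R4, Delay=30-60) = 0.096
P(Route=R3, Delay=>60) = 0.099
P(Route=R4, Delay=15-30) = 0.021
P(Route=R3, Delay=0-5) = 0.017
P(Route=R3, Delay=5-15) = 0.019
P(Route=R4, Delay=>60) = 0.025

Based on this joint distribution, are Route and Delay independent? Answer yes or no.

no

P(Route=R3) = 0.226 and P(Delay=>60) = 0.205, so their product is 0.04633, but P(Route=R3, Delay=>60) = 0.099. Since these differ, Route and Delay are not independent.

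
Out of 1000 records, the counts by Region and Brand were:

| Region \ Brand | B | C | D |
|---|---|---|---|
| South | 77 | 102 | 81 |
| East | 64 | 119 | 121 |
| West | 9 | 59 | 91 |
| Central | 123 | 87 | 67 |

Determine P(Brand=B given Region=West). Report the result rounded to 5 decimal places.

0.05660

Total with Region=West: 9 + 59 + 91 = 159.
P(Brand=B | Region=West) = 9/159 = 0.05660.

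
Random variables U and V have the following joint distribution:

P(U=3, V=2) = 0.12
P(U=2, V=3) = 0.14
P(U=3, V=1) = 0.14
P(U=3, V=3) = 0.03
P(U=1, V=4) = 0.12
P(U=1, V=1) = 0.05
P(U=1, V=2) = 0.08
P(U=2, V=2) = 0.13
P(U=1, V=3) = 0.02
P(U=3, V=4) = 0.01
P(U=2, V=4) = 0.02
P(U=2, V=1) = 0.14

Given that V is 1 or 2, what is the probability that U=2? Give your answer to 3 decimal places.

P(V=1) = 0.05 + 0.14 + 0.14 = 0.33.
P(V=2) = 0.08 + 0.13 + 0.12 = 0.33.
P(V ∈ {1, 2}) = 0.33 + 0.33 = 0.66; P(U=2, V ∈ {1, 2}) = 0.14 + 0.13 = 0.27.
P(U=2 | V ∈ {1, 2}) = 0.27/0.66 = 0.409.

0.409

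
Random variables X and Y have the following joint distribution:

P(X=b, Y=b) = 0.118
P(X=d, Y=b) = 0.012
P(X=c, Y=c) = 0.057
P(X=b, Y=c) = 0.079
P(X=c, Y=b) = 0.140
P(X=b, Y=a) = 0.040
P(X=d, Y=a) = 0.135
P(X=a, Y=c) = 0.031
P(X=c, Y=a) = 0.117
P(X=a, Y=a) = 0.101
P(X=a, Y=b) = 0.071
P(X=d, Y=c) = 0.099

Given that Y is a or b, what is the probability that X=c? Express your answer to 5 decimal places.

P(Y=a) = 0.101 + 0.040 + 0.117 + 0.135 = 0.393.
P(Y=b) = 0.071 + 0.118 + 0.140 + 0.012 = 0.341.
P(Y ∈ {a, b}) = 0.393 + 0.341 = 0.734; P(X=c, Y ∈ {a, b}) = 0.117 + 0.140 = 0.257.
P(X=c | Y ∈ {a, b}) = 0.257/0.734 = 0.35014.

0.35014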